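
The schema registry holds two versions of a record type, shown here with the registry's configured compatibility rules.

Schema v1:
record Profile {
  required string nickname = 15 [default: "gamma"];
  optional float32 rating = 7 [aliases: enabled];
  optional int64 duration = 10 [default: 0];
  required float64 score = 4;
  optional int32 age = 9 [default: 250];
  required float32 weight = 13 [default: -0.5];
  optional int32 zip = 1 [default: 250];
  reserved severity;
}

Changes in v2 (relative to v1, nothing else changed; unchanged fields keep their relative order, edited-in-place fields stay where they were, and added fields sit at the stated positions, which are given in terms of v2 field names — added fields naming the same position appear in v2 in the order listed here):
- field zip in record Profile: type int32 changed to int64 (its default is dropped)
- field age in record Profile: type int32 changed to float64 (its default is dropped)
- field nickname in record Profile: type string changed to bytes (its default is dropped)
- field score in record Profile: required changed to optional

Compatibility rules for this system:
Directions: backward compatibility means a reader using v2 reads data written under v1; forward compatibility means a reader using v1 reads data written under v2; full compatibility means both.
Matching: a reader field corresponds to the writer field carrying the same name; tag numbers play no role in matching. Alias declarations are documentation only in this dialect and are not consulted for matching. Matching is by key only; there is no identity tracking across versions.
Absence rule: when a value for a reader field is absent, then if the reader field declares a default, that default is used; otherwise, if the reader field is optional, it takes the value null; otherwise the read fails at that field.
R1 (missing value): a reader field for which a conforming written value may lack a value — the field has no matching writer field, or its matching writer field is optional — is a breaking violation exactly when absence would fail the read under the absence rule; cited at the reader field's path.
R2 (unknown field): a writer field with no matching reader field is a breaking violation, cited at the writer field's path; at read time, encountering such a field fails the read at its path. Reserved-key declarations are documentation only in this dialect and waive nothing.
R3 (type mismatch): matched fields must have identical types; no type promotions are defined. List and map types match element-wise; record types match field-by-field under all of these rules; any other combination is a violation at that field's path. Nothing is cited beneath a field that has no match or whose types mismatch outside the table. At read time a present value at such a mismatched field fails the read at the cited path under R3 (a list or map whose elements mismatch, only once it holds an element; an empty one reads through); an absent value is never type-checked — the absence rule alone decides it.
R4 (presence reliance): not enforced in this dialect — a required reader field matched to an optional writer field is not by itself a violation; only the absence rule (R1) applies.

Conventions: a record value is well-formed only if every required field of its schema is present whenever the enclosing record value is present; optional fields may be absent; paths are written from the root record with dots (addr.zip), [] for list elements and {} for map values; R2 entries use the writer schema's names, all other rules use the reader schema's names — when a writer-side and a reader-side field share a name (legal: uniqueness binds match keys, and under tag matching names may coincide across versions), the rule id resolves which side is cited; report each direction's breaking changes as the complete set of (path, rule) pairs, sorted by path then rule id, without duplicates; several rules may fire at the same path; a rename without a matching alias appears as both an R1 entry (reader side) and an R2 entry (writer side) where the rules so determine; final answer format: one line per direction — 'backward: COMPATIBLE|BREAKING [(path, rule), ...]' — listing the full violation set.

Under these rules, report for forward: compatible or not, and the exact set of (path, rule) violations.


forward: BREAKING [(age, R3), (nickname, R3), (score, R1), (zip, R3)]

the writer's type comes first in each Profile pair
forward pass over Profile, reader schema v1, writer schema v2:
  bytes -> string, writer required: nickname aligns to nickname
  float32 -> float32, writer optional: rating aligns to rating
  int64 -> int64, writer optional: duration aligns to duration
  float64 -> float64, writer optional: score aligns to score
  float64 -> int32, writer optional: age aligns to age
  float32 -> float32, writer required: weight aligns to weight
  int64 -> int32, writer optional: zip aligns to zip
  breaking: (age, R3)
  breaking: (nickname, R3)
  breaking: (score, R1)
  breaking: (zip, R3)
  => forward verdict for Profile: BREAKING, 4 violation(s)


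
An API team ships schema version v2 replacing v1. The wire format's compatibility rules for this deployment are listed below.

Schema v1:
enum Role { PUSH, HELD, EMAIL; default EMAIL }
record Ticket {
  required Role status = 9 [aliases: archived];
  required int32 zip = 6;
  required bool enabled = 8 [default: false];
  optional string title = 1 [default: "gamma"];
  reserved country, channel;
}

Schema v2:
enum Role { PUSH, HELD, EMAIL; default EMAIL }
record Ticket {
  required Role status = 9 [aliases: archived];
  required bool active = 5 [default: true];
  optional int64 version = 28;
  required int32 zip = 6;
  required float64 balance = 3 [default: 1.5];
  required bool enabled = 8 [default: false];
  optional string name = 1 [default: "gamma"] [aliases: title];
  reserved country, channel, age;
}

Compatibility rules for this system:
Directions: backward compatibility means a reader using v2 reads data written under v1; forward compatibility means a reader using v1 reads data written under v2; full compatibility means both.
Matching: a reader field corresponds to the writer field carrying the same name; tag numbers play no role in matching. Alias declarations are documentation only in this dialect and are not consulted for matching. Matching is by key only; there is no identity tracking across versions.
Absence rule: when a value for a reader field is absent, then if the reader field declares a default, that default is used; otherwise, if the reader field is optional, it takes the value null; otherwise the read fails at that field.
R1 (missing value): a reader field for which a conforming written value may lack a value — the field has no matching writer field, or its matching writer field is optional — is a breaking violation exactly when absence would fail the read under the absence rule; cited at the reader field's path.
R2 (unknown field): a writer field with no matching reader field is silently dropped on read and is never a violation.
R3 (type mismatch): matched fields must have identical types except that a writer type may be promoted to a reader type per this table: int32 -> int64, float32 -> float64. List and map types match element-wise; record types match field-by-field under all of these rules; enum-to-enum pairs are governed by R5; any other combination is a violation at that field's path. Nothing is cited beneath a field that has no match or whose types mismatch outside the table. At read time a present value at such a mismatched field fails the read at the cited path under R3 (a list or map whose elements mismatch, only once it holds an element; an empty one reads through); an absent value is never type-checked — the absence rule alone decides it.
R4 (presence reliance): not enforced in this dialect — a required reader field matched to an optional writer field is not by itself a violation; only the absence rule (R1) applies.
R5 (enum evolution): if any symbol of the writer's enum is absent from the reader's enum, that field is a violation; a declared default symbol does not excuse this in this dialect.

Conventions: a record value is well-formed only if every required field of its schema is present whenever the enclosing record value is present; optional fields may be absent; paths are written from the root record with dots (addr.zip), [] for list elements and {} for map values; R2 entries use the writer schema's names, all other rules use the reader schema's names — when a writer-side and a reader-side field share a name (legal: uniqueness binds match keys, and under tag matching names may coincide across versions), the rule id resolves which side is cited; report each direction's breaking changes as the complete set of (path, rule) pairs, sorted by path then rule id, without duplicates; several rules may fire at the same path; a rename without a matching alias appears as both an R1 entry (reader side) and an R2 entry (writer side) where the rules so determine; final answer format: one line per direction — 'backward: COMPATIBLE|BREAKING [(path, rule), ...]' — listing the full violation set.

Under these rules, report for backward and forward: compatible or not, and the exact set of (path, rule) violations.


arrows below run writer -> reader for Ticket
backward analysis of Ticket with v2 as reader and v1 as writer:
  status: paired with writer status (Role -> Role; writer required)
  active: no writer-side match
  version: no writer-side match
  zip: paired with writer zip (int32 -> int32; writer required)
  balance: no writer-side match
  enabled: paired with writer enabled (bool -> bool; writer required)
  name: no writer-side match
  writer title: unknown to reader
  => backward: COMPATIBLE
forward analysis of Ticket with v1 as reader and v2 as writer:
  status: paired with writer status (Role -> Role; writer required)
  zip: paired with writer zip (int32 -> int32; writer required)
  enabled: paired with writer enabled (bool -> bool; writer required)
  title: no writer-side match
  writer active: unknown to reader
  writer version: unknown to reader
  writer balance: unknown to reader
  writer name: unknown to reader
  => forward: COMPATIBLE

backward: COMPATIBLE []; forward: COMPATIBLE []


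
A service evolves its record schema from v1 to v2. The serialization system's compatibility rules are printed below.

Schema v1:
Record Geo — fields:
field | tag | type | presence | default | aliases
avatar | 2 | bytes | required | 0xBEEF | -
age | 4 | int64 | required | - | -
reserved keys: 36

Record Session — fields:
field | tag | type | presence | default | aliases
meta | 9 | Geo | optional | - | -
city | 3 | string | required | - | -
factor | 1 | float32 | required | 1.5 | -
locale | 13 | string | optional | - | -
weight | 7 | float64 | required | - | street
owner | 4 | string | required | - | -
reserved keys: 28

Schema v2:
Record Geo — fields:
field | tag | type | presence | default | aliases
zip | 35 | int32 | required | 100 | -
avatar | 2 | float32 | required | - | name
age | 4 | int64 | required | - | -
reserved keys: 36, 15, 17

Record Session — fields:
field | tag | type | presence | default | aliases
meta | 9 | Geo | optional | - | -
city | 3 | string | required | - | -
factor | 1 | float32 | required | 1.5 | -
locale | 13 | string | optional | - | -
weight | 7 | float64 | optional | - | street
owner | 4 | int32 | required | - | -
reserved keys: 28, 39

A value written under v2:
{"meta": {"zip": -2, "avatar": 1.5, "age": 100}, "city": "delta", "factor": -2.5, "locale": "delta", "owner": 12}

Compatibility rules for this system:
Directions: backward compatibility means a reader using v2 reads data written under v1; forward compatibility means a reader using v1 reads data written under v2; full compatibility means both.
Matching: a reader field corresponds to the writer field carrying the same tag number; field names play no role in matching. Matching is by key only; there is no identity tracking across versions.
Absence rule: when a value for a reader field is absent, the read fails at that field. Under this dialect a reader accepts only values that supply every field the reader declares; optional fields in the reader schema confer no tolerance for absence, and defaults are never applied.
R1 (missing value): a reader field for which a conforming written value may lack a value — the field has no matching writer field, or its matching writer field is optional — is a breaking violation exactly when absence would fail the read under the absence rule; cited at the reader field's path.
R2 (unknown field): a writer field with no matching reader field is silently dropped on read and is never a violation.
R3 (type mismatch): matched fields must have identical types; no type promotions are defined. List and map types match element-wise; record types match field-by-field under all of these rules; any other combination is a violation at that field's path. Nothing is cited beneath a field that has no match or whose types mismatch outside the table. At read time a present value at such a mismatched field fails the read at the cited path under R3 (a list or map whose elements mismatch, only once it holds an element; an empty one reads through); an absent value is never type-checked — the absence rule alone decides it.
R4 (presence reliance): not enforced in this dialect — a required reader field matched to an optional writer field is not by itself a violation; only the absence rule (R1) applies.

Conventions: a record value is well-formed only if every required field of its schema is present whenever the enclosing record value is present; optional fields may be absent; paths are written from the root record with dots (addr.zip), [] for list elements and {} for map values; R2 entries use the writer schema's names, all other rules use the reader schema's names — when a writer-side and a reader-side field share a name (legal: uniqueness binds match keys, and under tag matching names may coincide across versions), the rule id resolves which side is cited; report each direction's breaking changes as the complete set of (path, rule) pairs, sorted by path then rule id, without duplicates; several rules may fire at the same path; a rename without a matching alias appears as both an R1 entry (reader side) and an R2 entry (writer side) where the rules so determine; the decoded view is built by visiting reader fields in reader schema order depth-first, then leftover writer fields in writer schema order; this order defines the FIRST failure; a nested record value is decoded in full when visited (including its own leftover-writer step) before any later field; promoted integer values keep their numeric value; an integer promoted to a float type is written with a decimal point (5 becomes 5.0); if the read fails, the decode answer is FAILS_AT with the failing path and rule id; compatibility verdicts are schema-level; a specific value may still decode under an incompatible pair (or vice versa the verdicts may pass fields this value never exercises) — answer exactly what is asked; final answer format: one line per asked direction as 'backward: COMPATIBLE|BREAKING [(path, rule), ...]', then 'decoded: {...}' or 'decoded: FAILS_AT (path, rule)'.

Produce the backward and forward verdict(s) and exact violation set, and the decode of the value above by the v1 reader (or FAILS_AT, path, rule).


backward: BREAKING [(locale, R1), (meta, R1), (meta.avatar, R3), (meta.zip, R1), (owner, R3)]; forward: BREAKING [(locale, R1), (meta, R1), (meta.avatar, R3), (owner, R3), (weight, R1)]; decoded: FAILS_AT (meta.avatar, R3)

in Session below, arrows point writer -> reader
checking backward for Session: reader v2 against writer v1:
  writer optional, Geo -> Geo: reader meta maps from writer meta
  writer required, string -> string: reader city maps from writer city
  writer required, float32 -> float32: reader factor maps from writer factor
  writer optional, string -> string: reader locale maps from writer locale
  writer required, float64 -> float64: reader weight maps from writer weight
  writer required, string -> int32: reader owner maps from writer owner
  meta.zip: no writer-side match
  writer required, bytes -> float32: reader meta.avatar maps from writer meta.avatar
  writer required, int64 -> int64: reader meta.age maps from writer meta.age
  rule R1 violated at locale
  rule R1 violated at meta
  rule R3 violated at meta.avatar
  rule R1 violated at meta.zip
  rule R3 violated at owner
  backward on Session therefore BREAKING (5)
checking forward for Session: reader v1 against writer v2:
  writer optional, Geo -> Geo: reader meta maps from writer meta
  writer required, string -> string: reader city maps from writer city
  writer required, float32 -> float32: reader factor maps from writer factor
  writer optional, string -> string: reader locale maps from writer locale
  writer optional, float64 -> float64: reader weight maps from writer weight
  writer required, int32 -> string: reader owner maps from writer owner
  writer required, float32 -> bytes: reader meta.avatar maps from writer meta.avatar
  writer required, int64 -> int64: reader meta.age maps from writer meta.age
  meta.zip (writer side), unknown to reader
  rule R1 violated at locale
  rule R1 violated at meta
  rule R3 violated at meta.avatar
  rule R3 violated at owner
  rule R1 violated at weight
  forward on Session therefore BREAKING (5)
decode (reader v1):
  read fails at meta.avatar under R3
  => FAILS_AT (meta.avatar, R3)


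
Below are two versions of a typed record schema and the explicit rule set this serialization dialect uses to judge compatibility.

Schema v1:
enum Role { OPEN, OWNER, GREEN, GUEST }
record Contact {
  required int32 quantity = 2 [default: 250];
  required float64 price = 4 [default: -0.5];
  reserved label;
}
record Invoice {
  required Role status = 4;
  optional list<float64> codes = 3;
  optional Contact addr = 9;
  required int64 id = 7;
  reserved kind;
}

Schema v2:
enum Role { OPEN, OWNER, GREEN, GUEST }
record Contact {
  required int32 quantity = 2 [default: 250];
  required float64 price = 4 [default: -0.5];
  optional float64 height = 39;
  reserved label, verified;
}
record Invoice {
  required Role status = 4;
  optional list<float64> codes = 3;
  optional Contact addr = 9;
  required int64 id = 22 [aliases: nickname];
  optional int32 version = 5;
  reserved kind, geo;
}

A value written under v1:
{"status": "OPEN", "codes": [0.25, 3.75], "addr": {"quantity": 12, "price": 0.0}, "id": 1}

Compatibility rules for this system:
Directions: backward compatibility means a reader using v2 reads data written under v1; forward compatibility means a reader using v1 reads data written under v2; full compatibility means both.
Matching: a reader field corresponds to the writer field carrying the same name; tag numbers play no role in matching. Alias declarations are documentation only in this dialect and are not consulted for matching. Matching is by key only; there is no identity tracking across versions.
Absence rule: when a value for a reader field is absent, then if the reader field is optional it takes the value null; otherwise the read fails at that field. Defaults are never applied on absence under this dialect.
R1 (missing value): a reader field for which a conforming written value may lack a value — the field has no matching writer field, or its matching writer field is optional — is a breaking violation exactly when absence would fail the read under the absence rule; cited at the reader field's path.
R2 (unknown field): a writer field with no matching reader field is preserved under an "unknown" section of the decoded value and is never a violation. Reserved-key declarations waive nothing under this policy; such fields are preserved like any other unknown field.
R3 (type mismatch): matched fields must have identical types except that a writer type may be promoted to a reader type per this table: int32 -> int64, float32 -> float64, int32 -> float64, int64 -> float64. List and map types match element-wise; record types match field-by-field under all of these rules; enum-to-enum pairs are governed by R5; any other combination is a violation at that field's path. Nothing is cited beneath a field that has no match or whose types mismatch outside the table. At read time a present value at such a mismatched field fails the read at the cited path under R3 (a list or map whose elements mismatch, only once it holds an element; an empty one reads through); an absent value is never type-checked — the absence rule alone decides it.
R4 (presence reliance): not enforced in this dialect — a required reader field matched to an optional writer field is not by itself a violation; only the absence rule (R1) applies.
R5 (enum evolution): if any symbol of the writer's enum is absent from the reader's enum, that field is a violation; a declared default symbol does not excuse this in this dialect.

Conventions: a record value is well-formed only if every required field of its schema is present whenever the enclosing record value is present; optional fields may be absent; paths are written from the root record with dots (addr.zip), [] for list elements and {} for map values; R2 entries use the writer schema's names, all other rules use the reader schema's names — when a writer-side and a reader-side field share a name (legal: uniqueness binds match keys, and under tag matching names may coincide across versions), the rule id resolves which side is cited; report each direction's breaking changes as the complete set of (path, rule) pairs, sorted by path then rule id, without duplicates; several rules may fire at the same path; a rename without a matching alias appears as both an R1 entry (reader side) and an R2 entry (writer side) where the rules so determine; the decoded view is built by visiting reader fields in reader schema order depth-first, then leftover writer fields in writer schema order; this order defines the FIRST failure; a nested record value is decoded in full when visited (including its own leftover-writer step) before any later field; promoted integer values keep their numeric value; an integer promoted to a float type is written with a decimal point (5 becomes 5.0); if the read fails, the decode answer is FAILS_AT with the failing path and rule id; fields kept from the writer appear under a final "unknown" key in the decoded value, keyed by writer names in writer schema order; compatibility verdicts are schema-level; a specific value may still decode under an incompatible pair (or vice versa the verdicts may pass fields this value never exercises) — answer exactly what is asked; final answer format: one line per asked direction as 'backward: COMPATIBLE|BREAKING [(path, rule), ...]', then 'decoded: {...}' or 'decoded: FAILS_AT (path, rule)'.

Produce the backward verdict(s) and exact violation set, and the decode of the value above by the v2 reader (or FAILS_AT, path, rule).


backward: COMPATIBLE []; decoded: {"status": "OPEN", "codes": [0.25, 3.75], "addr": {"quantity": 12, "price": 0.0, "height": null}, "id": 1, "version": null}

the writer's type comes first in each Invoice pair
backward on Invoice — v2 reading data written by v1:
  Role -> Role, writer required: status aligns to status
  list<float64> -> list<float64>, writer optional: codes aligns to codes
  Contact -> Contact, writer optional: addr aligns to addr
  int64 -> int64, writer required: id aligns to id
  version has no writer counterpart
  int32 -> int32, writer required: addr.quantity aligns to addr.quantity
  float64 -> float64, writer required: addr.price aligns to addr.price
  addr.height has no writer counterpart
  => backward: COMPATIBLE
decode (reader v2):
  status := "OPEN"
  codes := [0.25, 3.75]
  addr.quantity := 12
  addr.price := 0.0
  addr.height := null (missing; optional => null)
  id := 1
  version := null (missing; optional => null)
  => decoded: {"status": "OPEN", "codes": [0.25, 3.75], "addr": {"quantity": 12, "price": 0.0, "height": null}, "id": 1, "version": null}
diffs on Invoice not affecting the asked answer:
  field id in record Invoice: tag 7 changed to 22 -> fires no rule on Invoice, leaving the asked answer as it is


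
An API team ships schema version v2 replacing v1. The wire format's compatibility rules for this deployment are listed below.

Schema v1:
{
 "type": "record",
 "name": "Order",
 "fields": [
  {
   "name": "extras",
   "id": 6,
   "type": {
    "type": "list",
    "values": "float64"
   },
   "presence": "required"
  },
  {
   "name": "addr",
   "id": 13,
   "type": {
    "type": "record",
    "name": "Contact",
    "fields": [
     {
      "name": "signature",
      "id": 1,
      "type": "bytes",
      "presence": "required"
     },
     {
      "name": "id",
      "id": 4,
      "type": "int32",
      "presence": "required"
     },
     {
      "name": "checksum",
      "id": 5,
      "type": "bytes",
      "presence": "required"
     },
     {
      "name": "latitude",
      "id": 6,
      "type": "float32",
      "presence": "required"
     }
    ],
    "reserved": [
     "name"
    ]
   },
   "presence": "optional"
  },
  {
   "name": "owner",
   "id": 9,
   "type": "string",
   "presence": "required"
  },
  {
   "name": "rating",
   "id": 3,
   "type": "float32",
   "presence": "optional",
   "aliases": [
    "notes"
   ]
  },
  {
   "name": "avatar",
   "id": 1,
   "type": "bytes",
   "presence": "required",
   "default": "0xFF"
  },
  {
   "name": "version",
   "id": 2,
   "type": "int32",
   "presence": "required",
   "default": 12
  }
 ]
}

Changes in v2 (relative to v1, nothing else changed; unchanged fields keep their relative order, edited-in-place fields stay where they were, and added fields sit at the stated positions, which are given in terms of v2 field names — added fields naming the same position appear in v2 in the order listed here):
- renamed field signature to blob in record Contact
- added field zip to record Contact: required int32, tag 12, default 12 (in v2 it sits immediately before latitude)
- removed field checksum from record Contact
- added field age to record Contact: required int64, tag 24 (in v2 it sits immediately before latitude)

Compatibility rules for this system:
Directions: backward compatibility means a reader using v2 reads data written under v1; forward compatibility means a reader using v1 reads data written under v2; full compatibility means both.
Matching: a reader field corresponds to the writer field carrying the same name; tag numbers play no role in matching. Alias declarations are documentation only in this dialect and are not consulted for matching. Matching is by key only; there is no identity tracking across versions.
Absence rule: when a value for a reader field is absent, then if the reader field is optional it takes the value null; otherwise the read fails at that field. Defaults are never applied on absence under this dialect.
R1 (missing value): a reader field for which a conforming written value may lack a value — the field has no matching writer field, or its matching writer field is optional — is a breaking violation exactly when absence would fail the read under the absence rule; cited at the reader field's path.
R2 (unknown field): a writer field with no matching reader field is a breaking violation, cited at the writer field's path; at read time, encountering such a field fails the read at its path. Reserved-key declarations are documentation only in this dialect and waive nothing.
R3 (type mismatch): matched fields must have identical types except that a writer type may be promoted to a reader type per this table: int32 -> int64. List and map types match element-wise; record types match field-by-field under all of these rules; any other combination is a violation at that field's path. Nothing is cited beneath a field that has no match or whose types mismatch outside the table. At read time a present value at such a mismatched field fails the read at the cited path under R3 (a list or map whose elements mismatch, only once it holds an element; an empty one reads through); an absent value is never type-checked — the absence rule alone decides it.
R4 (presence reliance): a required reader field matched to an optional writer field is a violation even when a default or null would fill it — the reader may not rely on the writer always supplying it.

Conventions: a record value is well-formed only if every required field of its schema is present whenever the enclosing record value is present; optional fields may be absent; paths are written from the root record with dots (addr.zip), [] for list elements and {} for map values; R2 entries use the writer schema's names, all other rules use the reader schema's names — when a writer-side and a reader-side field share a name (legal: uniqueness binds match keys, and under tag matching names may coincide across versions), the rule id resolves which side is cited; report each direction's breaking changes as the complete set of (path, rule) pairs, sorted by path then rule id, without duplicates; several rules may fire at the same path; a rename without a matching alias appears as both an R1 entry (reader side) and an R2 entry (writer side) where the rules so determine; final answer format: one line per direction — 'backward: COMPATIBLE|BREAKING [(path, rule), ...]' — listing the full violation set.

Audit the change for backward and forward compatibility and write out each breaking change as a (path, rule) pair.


backward: BREAKING [(addr.age, R1), (addr.blob, R1), (addr.checksum, R2), (addr.signature, R2), (addr.zip, R1)]; forward: BREAKING [(addr.age, R2), (addr.blob, R2), (addr.checksum, R1), (addr.signature, R1), (addr.zip, R2)]

arrows below run writer -> reader for Order
backward for Order (reader v2, writer v1):
  list<float64> -> list<float64>, writer required: extras aligns to extras
  Contact -> Contact, writer optional: addr aligns to addr
  string -> string, writer required: owner aligns to owner
  float32 -> float32, writer optional: rating aligns to rating
  bytes -> bytes, writer required: avatar aligns to avatar
  int32 -> int32, writer required: version aligns to version
  no writer field matches reader addr.blob
  int32 -> int32, writer required: addr.id aligns to addr.id
  no writer field matches reader addr.zip
  no writer field matches reader addr.age
  float32 -> float32, writer required: addr.latitude aligns to addr.latitude
  leftover writer field: addr.signature
  leftover writer field: addr.checksum
  rule R1 violated at addr.age
  rule R1 violated at addr.blob
  rule R2 violated at addr.checksum
  rule R2 violated at addr.signature
  rule R1 violated at addr.zip
  => 5 violation(s): backward is BREAKING for Order
forward for Order (reader v1, writer v2):
  list<float64> -> list<float64>, writer required: extras aligns to extras
  Contact -> Contact, writer optional: addr aligns to addr
  string -> string, writer required: owner aligns to owner
  float32 -> float32, writer optional: rating aligns to rating
  bytes -> bytes, writer required: avatar aligns to avatar
  int32 -> int32, writer required: version aligns to version
  no writer field matches reader addr.signature
  int32 -> int32, writer required: addr.id aligns to addr.id
  no writer field matches reader addr.checksum
  float32 -> float32, writer required: addr.latitude aligns to addr.latitude
  leftover writer field: addr.blob
  leftover writer field: addr.zip
  leftover writer field: addr.age
  rule R2 violated at addr.age
  rule R2 violated at addr.blob
  rule R1 violated at addr.checksum
  rule R1 violated at addr.signature
  rule R2 violated at addr.zip
  => 5 violation(s): forward is BREAKING for Order


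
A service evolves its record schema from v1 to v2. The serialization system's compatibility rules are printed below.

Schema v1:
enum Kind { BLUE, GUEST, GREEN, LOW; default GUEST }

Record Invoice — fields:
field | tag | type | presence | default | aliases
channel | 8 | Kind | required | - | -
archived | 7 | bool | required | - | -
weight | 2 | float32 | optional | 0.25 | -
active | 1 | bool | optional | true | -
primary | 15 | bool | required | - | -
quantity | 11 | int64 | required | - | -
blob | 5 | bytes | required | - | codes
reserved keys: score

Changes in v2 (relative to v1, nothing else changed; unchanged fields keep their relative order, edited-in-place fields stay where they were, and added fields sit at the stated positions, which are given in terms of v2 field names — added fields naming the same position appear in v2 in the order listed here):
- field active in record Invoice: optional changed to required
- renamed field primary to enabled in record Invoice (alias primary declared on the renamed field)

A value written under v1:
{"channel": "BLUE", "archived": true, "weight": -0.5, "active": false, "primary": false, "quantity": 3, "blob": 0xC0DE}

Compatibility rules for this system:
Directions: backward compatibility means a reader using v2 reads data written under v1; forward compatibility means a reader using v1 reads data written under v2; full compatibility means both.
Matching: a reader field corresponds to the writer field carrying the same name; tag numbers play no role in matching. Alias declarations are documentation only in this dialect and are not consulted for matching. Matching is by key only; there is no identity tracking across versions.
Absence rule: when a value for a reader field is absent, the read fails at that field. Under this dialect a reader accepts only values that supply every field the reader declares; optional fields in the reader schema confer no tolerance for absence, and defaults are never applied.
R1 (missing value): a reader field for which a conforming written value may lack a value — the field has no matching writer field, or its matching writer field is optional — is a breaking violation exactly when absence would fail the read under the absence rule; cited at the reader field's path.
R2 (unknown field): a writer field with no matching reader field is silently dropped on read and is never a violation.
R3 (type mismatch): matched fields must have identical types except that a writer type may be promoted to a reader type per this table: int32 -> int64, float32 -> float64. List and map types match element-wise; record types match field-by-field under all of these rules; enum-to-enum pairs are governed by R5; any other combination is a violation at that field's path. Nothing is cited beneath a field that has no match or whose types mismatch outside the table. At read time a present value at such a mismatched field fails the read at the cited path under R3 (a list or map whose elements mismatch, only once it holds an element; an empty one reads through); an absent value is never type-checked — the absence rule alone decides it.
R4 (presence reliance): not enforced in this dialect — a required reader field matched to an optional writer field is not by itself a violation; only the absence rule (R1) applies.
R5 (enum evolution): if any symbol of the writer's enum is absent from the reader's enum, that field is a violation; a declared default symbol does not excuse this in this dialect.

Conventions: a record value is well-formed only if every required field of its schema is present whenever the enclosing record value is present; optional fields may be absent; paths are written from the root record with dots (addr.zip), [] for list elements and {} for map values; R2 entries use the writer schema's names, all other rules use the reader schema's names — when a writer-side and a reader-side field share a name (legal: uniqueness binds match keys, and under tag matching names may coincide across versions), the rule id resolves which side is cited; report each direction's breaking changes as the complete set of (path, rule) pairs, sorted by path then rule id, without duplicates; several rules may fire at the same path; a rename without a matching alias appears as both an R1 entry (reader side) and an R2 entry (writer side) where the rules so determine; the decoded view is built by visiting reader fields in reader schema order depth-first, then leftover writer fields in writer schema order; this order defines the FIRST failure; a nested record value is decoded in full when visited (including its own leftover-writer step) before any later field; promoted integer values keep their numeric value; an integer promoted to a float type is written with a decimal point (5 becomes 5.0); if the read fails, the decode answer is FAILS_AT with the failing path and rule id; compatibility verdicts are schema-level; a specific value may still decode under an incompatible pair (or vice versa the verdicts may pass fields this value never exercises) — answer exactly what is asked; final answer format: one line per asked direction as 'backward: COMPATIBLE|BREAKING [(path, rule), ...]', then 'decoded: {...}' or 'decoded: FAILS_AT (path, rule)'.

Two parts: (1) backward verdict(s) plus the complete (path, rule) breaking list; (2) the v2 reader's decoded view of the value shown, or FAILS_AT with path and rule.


arrows below run writer -> reader for Invoice
checking backward for Invoice: reader v2 against writer v1:
  writer required, Kind -> Kind: reader channel maps from writer channel
  writer required, bool -> bool: reader archived maps from writer archived
  writer optional, float32 -> float32: reader weight maps from writer weight
  writer optional, bool -> bool: reader active maps from writer active
  no writer field matches reader enabled
  writer required, int64 -> int64: reader quantity maps from writer quantity
  writer required, bytes -> bytes: reader blob maps from writer blob
  primary (writer side), unknown to reader
  rule R1 violated at active
  rule R1 violated at enabled
  rule R1 violated at weight
  => backward verdict for Invoice: BREAKING, 3 violation(s)
decode walk for Invoice under reader schema v2:
  channel := "BLUE"
  archived := true
  weight := -0.5
  active := false
  read fails at enabled under R1 (no fill)
  => FAILS_AT (enabled, R1)
ruling out the remaining Invoice differences:
  field active in record Invoice: optional changed to required -> its effect on Invoice is confined to the forward direction, not asked

backward: BREAKING [(active, R1), (enabled, R1), (weight, R1)]; decoded: FAILS_AT (enabled, R1)


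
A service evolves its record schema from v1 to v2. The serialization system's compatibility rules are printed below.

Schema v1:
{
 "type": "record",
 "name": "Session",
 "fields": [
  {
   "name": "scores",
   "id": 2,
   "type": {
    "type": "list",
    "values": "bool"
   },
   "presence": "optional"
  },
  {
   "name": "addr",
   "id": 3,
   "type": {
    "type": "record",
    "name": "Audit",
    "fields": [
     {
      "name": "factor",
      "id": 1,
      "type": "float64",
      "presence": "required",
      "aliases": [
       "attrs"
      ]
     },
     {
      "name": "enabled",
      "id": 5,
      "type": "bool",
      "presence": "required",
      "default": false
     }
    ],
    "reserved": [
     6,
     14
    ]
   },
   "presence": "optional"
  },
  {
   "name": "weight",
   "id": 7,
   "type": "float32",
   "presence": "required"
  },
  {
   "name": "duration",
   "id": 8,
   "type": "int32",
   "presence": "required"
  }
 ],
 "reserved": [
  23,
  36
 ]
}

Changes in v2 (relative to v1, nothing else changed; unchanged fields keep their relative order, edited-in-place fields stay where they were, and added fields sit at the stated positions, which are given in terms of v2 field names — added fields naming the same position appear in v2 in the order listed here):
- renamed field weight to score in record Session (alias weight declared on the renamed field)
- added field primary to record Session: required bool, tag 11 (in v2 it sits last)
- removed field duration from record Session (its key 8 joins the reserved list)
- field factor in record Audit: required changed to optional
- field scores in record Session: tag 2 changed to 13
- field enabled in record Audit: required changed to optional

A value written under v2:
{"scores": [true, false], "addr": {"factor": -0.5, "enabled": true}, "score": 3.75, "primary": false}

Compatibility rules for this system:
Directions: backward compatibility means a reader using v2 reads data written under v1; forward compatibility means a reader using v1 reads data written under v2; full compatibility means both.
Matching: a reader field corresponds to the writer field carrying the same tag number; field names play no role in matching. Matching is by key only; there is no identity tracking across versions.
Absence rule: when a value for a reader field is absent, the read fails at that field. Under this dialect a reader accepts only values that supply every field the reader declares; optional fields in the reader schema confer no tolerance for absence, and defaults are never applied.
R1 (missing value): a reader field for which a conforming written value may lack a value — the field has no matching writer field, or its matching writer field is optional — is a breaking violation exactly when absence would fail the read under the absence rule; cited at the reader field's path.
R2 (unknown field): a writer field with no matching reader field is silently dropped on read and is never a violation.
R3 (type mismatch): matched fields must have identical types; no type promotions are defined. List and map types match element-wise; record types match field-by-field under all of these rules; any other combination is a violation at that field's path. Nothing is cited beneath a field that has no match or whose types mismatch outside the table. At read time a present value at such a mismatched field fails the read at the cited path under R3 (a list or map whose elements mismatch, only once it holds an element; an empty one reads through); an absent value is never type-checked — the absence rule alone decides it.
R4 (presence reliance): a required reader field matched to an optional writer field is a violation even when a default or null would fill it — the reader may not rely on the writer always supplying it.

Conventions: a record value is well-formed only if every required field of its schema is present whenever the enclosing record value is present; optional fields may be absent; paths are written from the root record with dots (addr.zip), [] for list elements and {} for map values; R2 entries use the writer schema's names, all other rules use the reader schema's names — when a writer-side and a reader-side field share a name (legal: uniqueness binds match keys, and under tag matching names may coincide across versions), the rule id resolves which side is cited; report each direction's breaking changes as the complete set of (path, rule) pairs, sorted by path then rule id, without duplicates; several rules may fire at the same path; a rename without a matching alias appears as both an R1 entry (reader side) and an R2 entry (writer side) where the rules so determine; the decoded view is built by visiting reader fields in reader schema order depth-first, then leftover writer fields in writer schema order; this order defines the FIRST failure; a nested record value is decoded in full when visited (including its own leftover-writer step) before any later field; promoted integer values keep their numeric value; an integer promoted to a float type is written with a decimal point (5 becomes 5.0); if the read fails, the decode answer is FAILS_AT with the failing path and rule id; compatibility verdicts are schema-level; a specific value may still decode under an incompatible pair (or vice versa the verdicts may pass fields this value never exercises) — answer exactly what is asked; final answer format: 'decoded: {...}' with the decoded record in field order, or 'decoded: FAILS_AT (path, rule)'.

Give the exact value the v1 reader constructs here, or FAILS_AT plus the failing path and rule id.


decoded: FAILS_AT (scores, R1)

the writer's type comes first in each Session pair
decode walk for Session under reader schema v1:
  read fails at scores under R1 (no fill)
  => FAILS_AT (scores, R1)
the other Session changes do not affect what is asked:
  renamed field weight to score in record Session (alias weight declared on the renamed field) -> inert under this dialect — no rule fires on Session and the result does not move
  added field primary to record Session: required bool, tag 11 (in v2 it sits last) -> changes Session's schema-level verdicts only — the decode of this value is the same
  removed field duration from record Session (its key 8 joins the reserved list) -> changes Session's schema-level verdicts only — the decode of this value is the same
  field factor in record Audit: required changed to optional -> changes Session's schema-level verdicts only — the decode of this value is the same
  field enabled in record Audit: required changed to optional -> changes Session's schema-level verdicts only — the decode of this value is the same
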